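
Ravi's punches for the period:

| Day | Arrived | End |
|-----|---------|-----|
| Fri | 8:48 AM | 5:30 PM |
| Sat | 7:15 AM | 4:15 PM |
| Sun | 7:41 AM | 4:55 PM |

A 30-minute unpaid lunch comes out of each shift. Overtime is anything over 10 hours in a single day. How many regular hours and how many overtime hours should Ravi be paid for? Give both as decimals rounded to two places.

Fri: 8:48 AM–5:30 PM = 8 h 42 min; less 30 min break → 8 h 12 min
Sat: 7:15 AM–4:15 PM = 9 h 0 min; less 30 min break → 8 h 30 min
Sun: 7:41 AM–4:55 PM = 9 h 14 min; less 30 min break → 8 h 44 min
Fri reg 8 h 12 min / OT 0 h 0 min; Sat reg 8 h 30 min / OT 0 h 0 min; Sun reg 8 h 44 min / OT 0 h 0 min.
Totals: regular 25 h 26 min, overtime 0 h 0 min.

Regular 25.43 hours, overtime 0.00 hours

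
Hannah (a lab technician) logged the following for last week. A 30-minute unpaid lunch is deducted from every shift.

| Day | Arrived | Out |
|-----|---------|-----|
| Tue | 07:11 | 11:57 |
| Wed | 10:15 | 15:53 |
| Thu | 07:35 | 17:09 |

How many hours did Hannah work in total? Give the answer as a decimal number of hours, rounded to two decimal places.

Tue: 07:11–11:57 = 4 h 46 min; less 30 min break → 4 h 16 min
Wed: 10:15–15:53 = 5 h 38 min; less 30 min break → 5 h 8 min
Thu: 07:35–17:09 = 9 h 34 min; less 30 min break → 9 h 4 min
Total: 4 h 16 min + 5 h 8 min + 9 h 4 min = 18 h 28 min.

18.47 hours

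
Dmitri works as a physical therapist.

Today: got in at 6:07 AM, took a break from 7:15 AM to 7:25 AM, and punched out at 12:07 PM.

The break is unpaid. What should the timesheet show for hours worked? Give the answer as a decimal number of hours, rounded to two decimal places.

5.83 hours

Today: 6:07 AM–12:07 PM = 6 h 0 min; less 10 min break → 5 h 50 min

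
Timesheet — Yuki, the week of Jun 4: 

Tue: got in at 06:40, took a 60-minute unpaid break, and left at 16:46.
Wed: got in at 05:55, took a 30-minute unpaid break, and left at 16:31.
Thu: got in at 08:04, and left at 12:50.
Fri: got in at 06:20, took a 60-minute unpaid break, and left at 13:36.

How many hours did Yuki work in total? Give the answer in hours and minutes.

30 h 14 min

Tue: 06:40–16:46 = 10 h 6 min; less 60 min break → 9 h 6 min
Wed: 05:55–16:31 = 10 h 36 min; less 30 min break → 10 h 6 min
Thu: 08:04–12:50 = 4 h 46 min
Fri: 06:20–13:36 = 7 h 16 min; less 60 min break → 6 h 16 min
Total: 9 h 6 min + 10 h 6 min + 4 h 46 min + 6 h 16 min = 30 h 14 min.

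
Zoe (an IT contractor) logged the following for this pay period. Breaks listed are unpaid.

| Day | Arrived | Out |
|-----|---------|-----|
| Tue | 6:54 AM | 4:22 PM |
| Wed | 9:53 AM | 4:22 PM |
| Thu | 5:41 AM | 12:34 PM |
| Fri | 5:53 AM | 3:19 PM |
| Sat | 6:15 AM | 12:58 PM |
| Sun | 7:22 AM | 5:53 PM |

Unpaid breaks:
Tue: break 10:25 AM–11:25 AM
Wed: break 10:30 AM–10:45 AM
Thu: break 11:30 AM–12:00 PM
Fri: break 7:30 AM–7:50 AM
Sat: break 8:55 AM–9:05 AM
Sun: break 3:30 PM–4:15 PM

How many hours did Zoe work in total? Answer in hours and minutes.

Tue: 6:54 AM–4:22 PM = 9 h 28 min; less 60 min break → 8 h 28 min
Wed: 9:53 AM–4:22 PM = 6 h 29 min; less 15 min break → 6 h 14 min
Thu: 5:41 AM–12:34 PM = 6 h 53 min; less 30 min break → 6 h 23 min
Fri: 5:53 AM–3:19 PM = 9 h 26 min; less 20 min break → 9 h 6 min
Sat: 6:15 AM–12:58 PM = 6 h 43 min; less 10 min break → 6 h 33 min
Sun: 7:22 AM–5:53 PM = 10 h 31 min; less 45 min break → 9 h 46 min
Total: 8 h 28 min + 6 h 14 min + 6 h 23 min + 9 h 6 min + 6 h 33 min + 9 h 46 min = 46 h 30 min.

46 h 30 min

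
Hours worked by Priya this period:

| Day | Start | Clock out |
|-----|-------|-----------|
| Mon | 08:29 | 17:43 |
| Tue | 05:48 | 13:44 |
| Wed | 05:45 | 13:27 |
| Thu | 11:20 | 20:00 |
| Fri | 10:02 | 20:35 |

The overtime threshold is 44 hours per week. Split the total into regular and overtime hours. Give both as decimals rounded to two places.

Mon: 08:29–17:43 = 9 h 14 min
Tue: 05:48–13:44 = 7 h 56 min
Wed: 05:45–13:27 = 7 h 42 min
Thu: 11:20–20:00 = 8 h 40 min
Fri: 10:02–20:35 = 10 h 33 min
Total worked: 44 h 5 min = 44.08 h.
Threshold 44 h → overtime 0 h 5 min, regular 44 h 0 min.

Regular 44.00 hours, overtime 0.08 hours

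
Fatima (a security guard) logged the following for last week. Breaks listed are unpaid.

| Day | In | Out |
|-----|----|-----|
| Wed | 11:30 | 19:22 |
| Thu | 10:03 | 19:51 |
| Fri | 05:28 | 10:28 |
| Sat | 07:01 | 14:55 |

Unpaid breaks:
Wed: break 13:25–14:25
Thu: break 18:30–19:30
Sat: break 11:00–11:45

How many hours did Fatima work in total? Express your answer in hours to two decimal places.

Wed: 11:30–19:22 = 7 h 52 min; less 60 min break → 6 h 52 min
Thu: 10:03–19:51 = 9 h 48 min; less 60 min break → 8 h 48 min
Fri: 05:28–10:28 = 5 h 0 min
Sat: 07:01–14:55 = 7 h 54 min; less 45 min break → 7 h 9 min
Total: 6 h 52 min + 8 h 48 min + 5 h 0 min + 7 h 9 min = 27 h 49 min.

27.82 hours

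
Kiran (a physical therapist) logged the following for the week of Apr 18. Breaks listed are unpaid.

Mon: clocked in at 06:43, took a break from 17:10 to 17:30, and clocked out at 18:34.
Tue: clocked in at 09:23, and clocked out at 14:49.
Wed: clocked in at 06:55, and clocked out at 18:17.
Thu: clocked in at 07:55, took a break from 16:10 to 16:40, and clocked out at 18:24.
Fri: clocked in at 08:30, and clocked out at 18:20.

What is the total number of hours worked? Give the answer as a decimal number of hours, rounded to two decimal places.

48.13 hours

Mon: 06:43–18:34 = 11 h 51 min; less 20 min break → 11 h 31 min
Tue: 09:23–14:49 = 5 h 26 min
Wed: 06:55–18:17 = 11 h 22 min
Thu: 07:55–18:24 = 10 h 29 min; less 30 min break → 9 h 59 min
Fri: 08:30–18:20 = 9 h 50 min
Total: 11 h 31 min + 5 h 26 min + 11 h 22 min + 9 h 59 min + 9 h 50 min = 48 h 8 min.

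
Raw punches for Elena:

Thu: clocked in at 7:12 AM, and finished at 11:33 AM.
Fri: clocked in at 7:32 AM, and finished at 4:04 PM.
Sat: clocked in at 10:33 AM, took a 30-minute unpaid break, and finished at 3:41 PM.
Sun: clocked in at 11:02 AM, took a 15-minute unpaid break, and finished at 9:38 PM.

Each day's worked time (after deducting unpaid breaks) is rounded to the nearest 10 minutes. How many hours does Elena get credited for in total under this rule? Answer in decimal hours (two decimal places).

27.83 hours

Thu: 7:12 AM–11:33 AM = 4 h 21 min → rounds to 4 h 20 min
Fri: 7:32 AM–4:04 PM = 8 h 32 min → rounds to 8 h 30 min
Sat: 10:33 AM–3:41 PM = 5 h 8 min − 30 min = 4 h 38 min → rounds to 4 h 40 min
Sun: 11:02 AM–9:38 PM = 10 h 36 min − 15 min = 10 h 21 min → rounds to 10 h 20 min
Total credited: 27 h 50 min.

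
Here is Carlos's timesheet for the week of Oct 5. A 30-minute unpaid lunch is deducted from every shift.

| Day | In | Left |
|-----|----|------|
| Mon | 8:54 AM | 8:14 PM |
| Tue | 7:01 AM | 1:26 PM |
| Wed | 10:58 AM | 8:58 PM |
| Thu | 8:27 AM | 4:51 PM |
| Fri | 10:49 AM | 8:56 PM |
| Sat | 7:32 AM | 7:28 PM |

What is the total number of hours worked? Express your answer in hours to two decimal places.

55.20 hours

Mon: 8:54 AM–8:14 PM = 11 h 20 min; less 30 min break → 10 h 50 min
Tue: 7:01 AM–1:26 PM = 6 h 25 min; less 30 min break → 5 h 55 min
Wed: 10:58 AM–8:58 PM = 10 h 0 min; less 30 min break → 9 h 30 min
Thu: 8:27 AM–4:51 PM = 8 h 24 min; less 30 min break → 7 h 54 min
Fri: 10:49 AM–8:56 PM = 10 h 7 min; less 30 min break → 9 h 37 min
Sat: 7:32 AM–7:28 PM = 11 h 56 min; less 30 min break → 11 h 26 min
Total: 10 h 50 min + 5 h 55 min + 9 h 30 min + 7 h 54 min + 9 h 37 min + 11 h 26 min = 55 h 12 min.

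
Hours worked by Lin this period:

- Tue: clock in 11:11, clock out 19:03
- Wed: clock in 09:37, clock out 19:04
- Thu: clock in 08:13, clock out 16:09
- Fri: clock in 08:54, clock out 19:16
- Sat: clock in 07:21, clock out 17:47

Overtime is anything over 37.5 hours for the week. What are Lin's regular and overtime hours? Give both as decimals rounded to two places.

Regular 37.50 hours, overtime 8.55 hours

Tue: 11:11–19:03 = 7 h 52 min
Wed: 09:37–19:04 = 9 h 27 min
Thu: 08:13–16:09 = 7 h 56 min
Fri: 08:54–19:16 = 10 h 22 min
Sat: 07:21–17:47 = 10 h 26 min
Total worked: 46 h 3 min = 46.05 h.
Threshold 37.5 h → overtime 8 h 33 min, regular 37 h 30 min.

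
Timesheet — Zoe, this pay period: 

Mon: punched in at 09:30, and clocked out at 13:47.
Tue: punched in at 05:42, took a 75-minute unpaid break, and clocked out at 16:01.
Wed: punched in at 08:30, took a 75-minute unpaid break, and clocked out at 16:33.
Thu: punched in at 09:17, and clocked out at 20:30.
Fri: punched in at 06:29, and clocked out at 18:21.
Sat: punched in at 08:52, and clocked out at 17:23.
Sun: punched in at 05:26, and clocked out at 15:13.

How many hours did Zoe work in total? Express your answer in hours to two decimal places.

61.53 hours

Mon: 09:30–13:47 = 4 h 17 min
Tue: 05:42–16:01 = 10 h 19 min; less 75 min break → 9 h 4 min
Wed: 08:30–16:33 = 8 h 3 min; less 75 min break → 6 h 48 min
Thu: 09:17–20:30 = 11 h 13 min
Fri: 06:29–18:21 = 11 h 52 min
Sat: 08:52–17:23 = 8 h 31 min
Sun: 05:26–15:13 = 9 h 47 min
Total: 4 h 17 min + 9 h 4 min + 6 h 48 min + 11 h 13 min + 11 h 52 min + 8 h 31 min + 9 h 47 min = 61 h 32 min.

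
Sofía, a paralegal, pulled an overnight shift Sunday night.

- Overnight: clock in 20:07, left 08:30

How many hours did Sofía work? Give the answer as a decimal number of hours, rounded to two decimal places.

12.38 hours

Overnight: 20:07 → midnight = 3 h 53 min; midnight → 08:30 = 8 h 30 min; span 12 h 23 min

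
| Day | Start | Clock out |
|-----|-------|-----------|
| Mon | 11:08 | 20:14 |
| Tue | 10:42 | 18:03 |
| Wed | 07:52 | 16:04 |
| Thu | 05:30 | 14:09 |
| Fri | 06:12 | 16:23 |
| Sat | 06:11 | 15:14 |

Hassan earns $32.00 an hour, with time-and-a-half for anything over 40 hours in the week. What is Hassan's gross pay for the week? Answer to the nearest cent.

$1881.60

Mon: 11:08–20:14 = 9 h 6 min
Tue: 10:42–18:03 = 7 h 21 min
Wed: 07:52–16:04 = 8 h 12 min
Thu: 05:30–14:09 = 8 h 39 min
Fri: 06:12–16:23 = 10 h 11 min
Sat: 06:11–15:14 = 9 h 3 min
Total worked: 52 h 32 min = 3152 min.
Regular 40 h 0 min = 2400 min at $32.00/h; overtime 12 h 32 min = 752 min at $48.00/h.
Pay = (2400 × $32.00 + 752 × $48.00) ÷ 60 = $1881.60.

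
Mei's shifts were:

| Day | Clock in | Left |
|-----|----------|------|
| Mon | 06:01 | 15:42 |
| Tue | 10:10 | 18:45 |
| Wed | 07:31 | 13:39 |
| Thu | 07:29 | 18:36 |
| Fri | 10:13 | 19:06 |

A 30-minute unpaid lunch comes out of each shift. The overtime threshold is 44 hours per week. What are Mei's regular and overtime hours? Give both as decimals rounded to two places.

Mon: 06:01–15:42 = 9 h 41 min; less 30 min break → 9 h 11 min
Tue: 10:10–18:45 = 8 h 35 min; less 30 min break → 8 h 5 min
Wed: 07:31–13:39 = 6 h 8 min; less 30 min break → 5 h 38 min
Thu: 07:29–18:36 = 11 h 7 min; less 30 min break → 10 h 37 min
Fri: 10:13–19:06 = 8 h 53 min; less 30 min break → 8 h 23 min
Total worked: 41 h 54 min = 41.90 h.
Threshold 44 h → overtime 0 h 0 min, regular 41 h 54 min.

Regular 41.90 hours, overtime 0.00 hours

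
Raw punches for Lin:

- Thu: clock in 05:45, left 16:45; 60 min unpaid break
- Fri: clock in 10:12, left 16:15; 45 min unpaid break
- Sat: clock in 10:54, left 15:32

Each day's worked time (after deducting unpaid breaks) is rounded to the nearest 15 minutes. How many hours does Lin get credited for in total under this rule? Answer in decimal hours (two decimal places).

Thu: 05:45–16:45 = 11 h 0 min − 60 min = 10 h 0 min → rounds to 10 h 0 min
Fri: 10:12–16:15 = 6 h 3 min − 45 min = 5 h 18 min → rounds to 5 h 15 min
Sat: 10:54–15:32 = 4 h 38 min → rounds to 4 h 45 min
Total credited: 20 h 0 min.

20.00 hours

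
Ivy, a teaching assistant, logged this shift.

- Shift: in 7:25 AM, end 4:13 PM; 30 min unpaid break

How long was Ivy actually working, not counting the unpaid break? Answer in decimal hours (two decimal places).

Shift: 7:25 AM–4:13 PM = 8 h 48 min; less 30 min break → 8 h 18 min

8.30 hours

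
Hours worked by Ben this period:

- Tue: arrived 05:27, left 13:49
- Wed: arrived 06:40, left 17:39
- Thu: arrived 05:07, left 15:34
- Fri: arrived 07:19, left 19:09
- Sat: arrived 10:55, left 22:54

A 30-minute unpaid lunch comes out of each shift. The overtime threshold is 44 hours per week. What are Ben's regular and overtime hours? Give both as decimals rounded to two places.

Tue: 05:27–13:49 = 8 h 22 min; less 30 min break → 7 h 52 min
Wed: 06:40–17:39 = 10 h 59 min; less 30 min break → 10 h 29 min
Thu: 05:07–15:34 = 10 h 27 min; less 30 min break → 9 h 57 min
Fri: 07:19–19:09 = 11 h 50 min; less 30 min break → 11 h 20 min
Sat: 10:55–22:54 = 11 h 59 min; less 30 min break → 11 h 29 min
Total worked: 51 h 7 min = 51.12 h.
Threshold 44 h → overtime 7 h 7 min, regular 44 h 0 min.

Regular 44.00 hours, overtime 7.12 hours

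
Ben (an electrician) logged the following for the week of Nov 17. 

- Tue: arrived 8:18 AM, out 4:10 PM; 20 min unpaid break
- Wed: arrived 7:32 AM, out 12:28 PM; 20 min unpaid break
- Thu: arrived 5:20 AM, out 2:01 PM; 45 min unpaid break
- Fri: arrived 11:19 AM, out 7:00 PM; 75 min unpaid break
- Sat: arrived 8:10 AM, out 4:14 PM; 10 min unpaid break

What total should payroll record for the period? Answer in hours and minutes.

34 h 24 min

Tue: 8:18 AM–4:10 PM = 7 h 52 min; less 20 min break → 7 h 32 min
Wed: 7:32 AM–12:28 PM = 4 h 56 min; less 20 min break → 4 h 36 min
Thu: 5:20 AM–2:01 PM = 8 h 41 min; less 45 min break → 7 h 56 min
Fri: 11:19 AM–7:00 PM = 7 h 41 min; less 75 min break → 6 h 26 min
Sat: 8:10 AM–4:14 PM = 8 h 4 min; less 10 min break → 7 h 54 min
Total: 7 h 32 min + 4 h 36 min + 7 h 56 min + 6 h 26 min + 7 h 54 min = 34 h 24 min.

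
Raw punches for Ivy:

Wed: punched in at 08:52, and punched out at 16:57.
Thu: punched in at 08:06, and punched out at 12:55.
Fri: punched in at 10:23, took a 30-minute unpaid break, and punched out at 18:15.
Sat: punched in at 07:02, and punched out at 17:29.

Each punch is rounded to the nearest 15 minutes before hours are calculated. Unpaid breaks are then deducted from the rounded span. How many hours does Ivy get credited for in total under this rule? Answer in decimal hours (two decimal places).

Wed: in 08:52→08:45, out 16:57→17:00; 8 h 15 min
Thu: in 08:06→08:00, out 12:55→13:00; 5 h 0 min
Fri: in 10:23→10:30, out 18:15→18:15; 7 h 45 min − 30 min = 7 h 15 min
Sat: in 07:02→07:00, out 17:29→17:30; 10 h 30 min
Total credited: 31 h 0 min.

31.00 hours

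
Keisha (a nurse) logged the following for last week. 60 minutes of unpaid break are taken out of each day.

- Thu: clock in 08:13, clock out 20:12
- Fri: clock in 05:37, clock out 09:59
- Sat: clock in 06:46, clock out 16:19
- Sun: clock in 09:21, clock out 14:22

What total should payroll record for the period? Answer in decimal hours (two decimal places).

26.92 hours

Thu: 08:13–20:12 = 11 h 59 min; less 60 min break → 10 h 59 min
Fri: 05:37–09:59 = 4 h 22 min; less 60 min break → 3 h 22 min
Sat: 06:46–16:19 = 9 h 33 min; less 60 min break → 8 h 33 min
Sun: 09:21–14:22 = 5 h 1 min; less 60 min break → 4 h 1 min
Total: 10 h 59 min + 3 h 22 min + 8 h 33 min + 4 h 1 min = 26 h 55 min.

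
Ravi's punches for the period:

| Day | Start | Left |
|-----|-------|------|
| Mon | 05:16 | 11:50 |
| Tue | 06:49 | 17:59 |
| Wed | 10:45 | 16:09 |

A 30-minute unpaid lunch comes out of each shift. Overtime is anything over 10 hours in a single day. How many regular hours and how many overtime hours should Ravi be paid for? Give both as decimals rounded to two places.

Mon: 05:16–11:50 = 6 h 34 min; less 30 min break → 6 h 4 min
Tue: 06:49–17:59 = 11 h 10 min; less 30 min break → 10 h 40 min
Wed: 10:45–16:09 = 5 h 24 min; less 30 min break → 4 h 54 min
Mon reg 6 h 4 min / OT 0 h 0 min; Tue reg 10 h 0 min / OT 0 h 40 min; Wed reg 4 h 54 min / OT 0 h 0 min.
Totals: regular 20 h 58 min, overtime 0 h 40 min.

Regular 20.97 hours, overtime 0.67 hours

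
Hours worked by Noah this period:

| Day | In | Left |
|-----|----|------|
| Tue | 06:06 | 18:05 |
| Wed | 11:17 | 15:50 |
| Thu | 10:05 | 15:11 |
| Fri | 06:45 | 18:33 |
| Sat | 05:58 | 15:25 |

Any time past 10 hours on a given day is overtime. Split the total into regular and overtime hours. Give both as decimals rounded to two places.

Regular 39.10 hours, overtime 3.78 hours

Tue: 06:06–18:05 = 11 h 59 min
Wed: 11:17–15:50 = 4 h 33 min
Thu: 10:05–15:11 = 5 h 6 min
Fri: 06:45–18:33 = 11 h 48 min
Sat: 05:58–15:25 = 9 h 27 min
Tue reg 10 h 0 min / OT 1 h 59 min; Wed reg 4 h 33 min / OT 0 h 0 min; Thu reg 5 h 6 min / OT 0 h 0 min; Fri reg 10 h 0 min / OT 1 h 48 min; Sat reg 9 h 27 min / OT 0 h 0 min.
Totals: regular 39 h 6 min, overtime 3 h 47 min.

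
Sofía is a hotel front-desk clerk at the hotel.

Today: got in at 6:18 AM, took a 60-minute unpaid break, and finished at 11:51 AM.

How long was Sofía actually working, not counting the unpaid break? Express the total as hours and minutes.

4 h 33 min

Today: 6:18 AM–11:51 AM = 5 h 33 min; less 60 min break → 4 h 33 min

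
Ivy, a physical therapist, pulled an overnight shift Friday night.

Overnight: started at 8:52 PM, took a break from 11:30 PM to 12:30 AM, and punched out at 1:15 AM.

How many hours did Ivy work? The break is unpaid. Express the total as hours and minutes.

Overnight: 8:52 PM → midnight = 3 h 8 min; midnight → 1:15 AM = 1 h 15 min; span 4 h 23 min; less 60 min break → 3 h 23 min

3 h 23 min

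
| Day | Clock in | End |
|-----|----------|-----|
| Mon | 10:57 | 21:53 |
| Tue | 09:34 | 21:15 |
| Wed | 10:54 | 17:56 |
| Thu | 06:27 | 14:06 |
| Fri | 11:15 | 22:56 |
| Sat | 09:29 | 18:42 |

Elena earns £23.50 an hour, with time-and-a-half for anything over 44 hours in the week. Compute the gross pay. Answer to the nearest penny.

Mon: 10:57–21:53 = 10 h 56 min
Tue: 09:34–21:15 = 11 h 41 min
Wed: 10:54–17:56 = 7 h 2 min
Thu: 06:27–14:06 = 7 h 39 min
Fri: 11:15–22:56 = 11 h 41 min
Sat: 09:29–18:42 = 9 h 13 min
Total worked: 58 h 12 min = 3492 min.
Regular 44 h 0 min = 2640 min at £23.50/h; overtime 14 h 12 min = 852 min at £35.25/h.
Pay = (2640 × £23.50 + 852 × £35.25) ÷ 60 = £1534.55.

£1534.55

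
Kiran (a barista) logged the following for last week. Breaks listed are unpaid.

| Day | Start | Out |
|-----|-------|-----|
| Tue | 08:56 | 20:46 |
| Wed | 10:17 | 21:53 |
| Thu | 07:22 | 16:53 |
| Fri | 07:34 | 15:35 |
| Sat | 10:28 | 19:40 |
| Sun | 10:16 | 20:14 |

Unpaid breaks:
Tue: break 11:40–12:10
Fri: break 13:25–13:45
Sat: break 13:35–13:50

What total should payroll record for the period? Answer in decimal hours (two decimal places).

Tue: 08:56–20:46 = 11 h 50 min; less 30 min break → 11 h 20 min
Wed: 10:17–21:53 = 11 h 36 min
Thu: 07:22–16:53 = 9 h 31 min
Fri: 07:34–15:35 = 8 h 1 min; less 20 min break → 7 h 41 min
Sat: 10:28–19:40 = 9 h 12 min; less 15 min break → 8 h 57 min
Sun: 10:16–20:14 = 9 h 58 min
Total: 11 h 20 min + 11 h 36 min + 9 h 31 min + 7 h 41 min + 8 h 57 min + 9 h 58 min = 59 h 3 min.

59.05 hours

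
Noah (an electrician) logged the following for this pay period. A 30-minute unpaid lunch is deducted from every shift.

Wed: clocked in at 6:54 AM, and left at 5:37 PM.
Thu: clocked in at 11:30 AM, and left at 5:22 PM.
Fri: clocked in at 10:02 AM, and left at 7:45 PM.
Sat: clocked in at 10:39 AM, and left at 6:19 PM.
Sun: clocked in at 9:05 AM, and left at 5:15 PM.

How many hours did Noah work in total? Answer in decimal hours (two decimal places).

39.63 hours

Wed: 6:54 AM–5:37 PM = 10 h 43 min; less 30 min break → 10 h 13 min
Thu: 11:30 AM–5:22 PM = 5 h 52 min; less 30 min break → 5 h 22 min
Fri: 10:02 AM–7:45 PM = 9 h 43 min; less 30 min break → 9 h 13 min
Sat: 10:39 AM–6:19 PM = 7 h 40 min; less 30 min break → 7 h 10 min
Sun: 9:05 AM–5:15 PM = 8 h 10 min; less 30 min break → 7 h 40 min
Total: 10 h 13 min + 5 h 22 min + 9 h 13 min + 7 h 10 min + 7 h 40 min = 39 h 38 min.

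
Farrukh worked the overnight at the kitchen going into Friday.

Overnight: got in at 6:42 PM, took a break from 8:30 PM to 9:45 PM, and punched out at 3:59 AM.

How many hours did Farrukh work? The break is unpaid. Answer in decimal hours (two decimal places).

8.03 hours

Overnight: 6:42 PM → midnight = 5 h 18 min; midnight → 3:59 AM = 3 h 59 min; span 9 h 17 min; less 75 min break → 8 h 2 min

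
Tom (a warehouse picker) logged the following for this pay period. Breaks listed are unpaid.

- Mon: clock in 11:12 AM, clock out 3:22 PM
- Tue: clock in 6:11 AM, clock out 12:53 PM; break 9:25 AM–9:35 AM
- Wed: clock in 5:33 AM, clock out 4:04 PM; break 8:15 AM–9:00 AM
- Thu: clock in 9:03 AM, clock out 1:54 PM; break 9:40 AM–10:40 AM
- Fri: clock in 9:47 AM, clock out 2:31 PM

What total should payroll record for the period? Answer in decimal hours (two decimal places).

29.05 hours

Mon: 11:12 AM–3:22 PM = 4 h 10 min
Tue: 6:11 AM–12:53 PM = 6 h 42 min; less 10 min break → 6 h 32 min
Wed: 5:33 AM–4:04 PM = 10 h 31 min; less 45 min break → 9 h 46 min
Thu: 9:03 AM–1:54 PM = 4 h 51 min; less 60 min break → 3 h 51 min
Fri: 9:47 AM–2:31 PM = 4 h 44 min
Total: 4 h 10 min + 6 h 32 min + 9 h 46 min + 3 h 51 min + 4 h 44 min = 29 h 3 min.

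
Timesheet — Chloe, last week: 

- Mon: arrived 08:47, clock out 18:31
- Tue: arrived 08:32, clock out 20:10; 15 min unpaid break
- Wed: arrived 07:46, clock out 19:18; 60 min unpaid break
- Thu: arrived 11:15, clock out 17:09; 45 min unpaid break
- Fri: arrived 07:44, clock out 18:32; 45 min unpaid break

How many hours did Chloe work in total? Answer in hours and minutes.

Mon: 08:47–18:31 = 9 h 44 min
Tue: 08:32–20:10 = 11 h 38 min; less 15 min break → 11 h 23 min
Wed: 07:46–19:18 = 11 h 32 min; less 60 min break → 10 h 32 min
Thu: 11:15–17:09 = 5 h 54 min; less 45 min break → 5 h 9 min
Fri: 07:44–18:32 = 10 h 48 min; less 45 min break → 10 h 3 min
Total: 9 h 44 min + 11 h 23 min + 10 h 32 min + 5 h 9 min + 10 h 3 min = 46 h 51 min.

46 h 51 min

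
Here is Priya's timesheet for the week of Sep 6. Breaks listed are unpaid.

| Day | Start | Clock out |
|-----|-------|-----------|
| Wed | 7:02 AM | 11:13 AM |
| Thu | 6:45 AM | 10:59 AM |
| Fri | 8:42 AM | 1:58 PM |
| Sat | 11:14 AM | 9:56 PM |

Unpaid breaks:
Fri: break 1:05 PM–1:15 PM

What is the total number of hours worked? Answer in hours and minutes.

24 h 13 min

Wed: 7:02 AM–11:13 AM = 4 h 11 min
Thu: 6:45 AM–10:59 AM = 4 h 14 min
Fri: 8:42 AM–1:58 PM = 5 h 16 min; less 10 min break → 5 h 6 min
Sat: 11:14 AM–9:56 PM = 10 h 42 min
Total: 4 h 11 min + 4 h 14 min + 5 h 6 min + 10 h 42 min = 24 h 13 min.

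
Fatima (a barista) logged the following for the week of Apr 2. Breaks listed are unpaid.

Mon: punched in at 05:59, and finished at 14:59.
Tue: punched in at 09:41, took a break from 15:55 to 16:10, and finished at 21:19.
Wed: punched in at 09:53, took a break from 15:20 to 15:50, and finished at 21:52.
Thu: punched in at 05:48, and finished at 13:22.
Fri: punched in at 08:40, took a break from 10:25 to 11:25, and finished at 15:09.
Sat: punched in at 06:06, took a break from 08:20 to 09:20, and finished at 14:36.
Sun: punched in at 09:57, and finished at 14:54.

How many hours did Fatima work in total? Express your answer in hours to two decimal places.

Mon: 05:59–14:59 = 9 h 0 min
Tue: 09:41–21:19 = 11 h 38 min; less 15 min break → 11 h 23 min
Wed: 09:53–21:52 = 11 h 59 min; less 30 min break → 11 h 29 min
Thu: 05:48–13:22 = 7 h 34 min
Fri: 08:40–15:09 = 6 h 29 min; less 60 min break → 5 h 29 min
Sat: 06:06–14:36 = 8 h 30 min; less 60 min break → 7 h 30 min
Sun: 09:57–14:54 = 4 h 57 min
Total: 9 h 0 min + 11 h 23 min + 11 h 29 min + 7 h 34 min + 5 h 29 min + 7 h 30 min + 4 h 57 min = 57 h 22 min.

57.37 hours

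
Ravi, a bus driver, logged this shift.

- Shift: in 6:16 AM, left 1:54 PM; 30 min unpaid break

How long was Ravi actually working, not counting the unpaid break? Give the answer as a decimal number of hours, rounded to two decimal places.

Shift: 6:16 AM–1:54 PM = 7 h 38 min; less 30 min break → 7 h 8 min

7.13 hours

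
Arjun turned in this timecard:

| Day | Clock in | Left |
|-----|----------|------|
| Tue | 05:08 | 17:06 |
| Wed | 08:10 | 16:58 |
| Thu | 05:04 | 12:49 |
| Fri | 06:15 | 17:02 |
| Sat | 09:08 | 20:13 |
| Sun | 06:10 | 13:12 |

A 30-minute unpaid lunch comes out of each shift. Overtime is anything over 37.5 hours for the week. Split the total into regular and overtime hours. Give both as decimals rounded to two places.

Regular 37.50 hours, overtime 16.92 hours

Tue: 05:08–17:06 = 11 h 58 min; less 30 min break → 11 h 28 min
Wed: 08:10–16:58 = 8 h 48 min; less 30 min break → 8 h 18 min
Thu: 05:04–12:49 = 7 h 45 min; less 30 min break → 7 h 15 min
Fri: 06:15–17:02 = 10 h 47 min; less 30 min break → 10 h 17 min
Sat: 09:08–20:13 = 11 h 5 min; less 30 min break → 10 h 35 min
Sun: 06:10–13:12 = 7 h 2 min; less 30 min break → 6 h 32 min
Total worked: 54 h 25 min = 54.42 h.
Threshold 37.5 h → overtime 16 h 55 min, regular 37 h 30 min.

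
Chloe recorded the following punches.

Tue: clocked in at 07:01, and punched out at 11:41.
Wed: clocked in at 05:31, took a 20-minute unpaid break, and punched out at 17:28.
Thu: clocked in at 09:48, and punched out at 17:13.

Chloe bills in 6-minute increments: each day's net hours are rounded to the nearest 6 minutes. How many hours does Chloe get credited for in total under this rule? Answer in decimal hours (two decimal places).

23.70 hours

Tue: 07:01–11:41 = 4 h 40 min → rounds to 4 h 42 min
Wed: 05:31–17:28 = 11 h 57 min − 20 min = 11 h 37 min → rounds to 11 h 36 min
Thu: 09:48–17:13 = 7 h 25 min → rounds to 7 h 24 min
Total credited: 23 h 42 min.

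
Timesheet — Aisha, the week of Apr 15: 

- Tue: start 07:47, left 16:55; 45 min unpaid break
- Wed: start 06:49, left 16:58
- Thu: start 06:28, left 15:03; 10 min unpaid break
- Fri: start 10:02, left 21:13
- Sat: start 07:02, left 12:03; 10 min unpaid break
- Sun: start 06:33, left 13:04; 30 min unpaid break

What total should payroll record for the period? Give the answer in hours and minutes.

Tue: 07:47–16:55 = 9 h 8 min; less 45 min break → 8 h 23 min
Wed: 06:49–16:58 = 10 h 9 min
Thu: 06:28–15:03 = 8 h 35 min; less 10 min break → 8 h 25 min
Fri: 10:02–21:13 = 11 h 11 min
Sat: 07:02–12:03 = 5 h 1 min; less 10 min break → 4 h 51 min
Sun: 06:33–13:04 = 6 h 31 min; less 30 min break → 6 h 1 min
Total: 8 h 23 min + 10 h 9 min + 8 h 25 min + 11 h 11 min + 4 h 51 min + 6 h 1 min = 49 h 0 min.

49 h 0 min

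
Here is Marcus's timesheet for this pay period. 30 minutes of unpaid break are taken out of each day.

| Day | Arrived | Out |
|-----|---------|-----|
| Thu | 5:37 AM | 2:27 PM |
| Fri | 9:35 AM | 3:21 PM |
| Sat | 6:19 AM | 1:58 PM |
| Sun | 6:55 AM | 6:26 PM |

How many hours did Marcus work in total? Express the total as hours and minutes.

Thu: 5:37 AM–2:27 PM = 8 h 50 min; less 30 min break → 8 h 20 min
Fri: 9:35 AM–3:21 PM = 5 h 46 min; less 30 min break → 5 h 16 min
Sat: 6:19 AM–1:58 PM = 7 h 39 min; less 30 min break → 7 h 9 min
Sun: 6:55 AM–6:26 PM = 11 h 31 min; less 30 min break → 11 h 1 min
Total: 8 h 20 min + 5 h 16 min + 7 h 9 min + 11 h 1 min = 31 h 46 min.

31 h 46 min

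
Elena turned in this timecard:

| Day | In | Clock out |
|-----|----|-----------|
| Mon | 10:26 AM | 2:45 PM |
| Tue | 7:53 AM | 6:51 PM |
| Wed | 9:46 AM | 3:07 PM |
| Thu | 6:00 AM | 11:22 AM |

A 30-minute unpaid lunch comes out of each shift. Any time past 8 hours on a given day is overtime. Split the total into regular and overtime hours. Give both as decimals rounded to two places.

Regular 21.53 hours, overtime 2.47 hours

Mon: 10:26 AM–2:45 PM = 4 h 19 min; less 30 min break → 3 h 49 min
Tue: 7:53 AM–6:51 PM = 10 h 58 min; less 30 min break → 10 h 28 min
Wed: 9:46 AM–3:07 PM = 5 h 21 min; less 30 min break → 4 h 51 min
Thu: 6:00 AM–11:22 AM = 5 h 22 min; less 30 min break → 4 h 52 min
Mon reg 3 h 49 min / OT 0 h 0 min; Tue reg 8 h 0 min / OT 2 h 28 min; Wed reg 4 h 51 min / OT 0 h 0 min; Thu reg 4 h 52 min / OT 0 h 0 min.
Totals: regular 21 h 32 min, overtime 2 h 28 min.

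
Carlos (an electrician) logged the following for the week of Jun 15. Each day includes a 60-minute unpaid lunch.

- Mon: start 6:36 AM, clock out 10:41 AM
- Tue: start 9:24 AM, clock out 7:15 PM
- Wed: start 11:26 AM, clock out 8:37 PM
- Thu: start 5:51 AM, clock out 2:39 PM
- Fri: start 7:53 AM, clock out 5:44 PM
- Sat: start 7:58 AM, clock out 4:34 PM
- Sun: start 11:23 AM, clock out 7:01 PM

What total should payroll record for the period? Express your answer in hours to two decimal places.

51.00 hours

Mon: 6:36 AM–10:41 AM = 4 h 5 min; less 60 min break → 3 h 5 min
Tue: 9:24 AM–7:15 PM = 9 h 51 min; less 60 min break → 8 h 51 min
Wed: 11:26 AM–8:37 PM = 9 h 11 min; less 60 min break → 8 h 11 min
Thu: 5:51 AM–2:39 PM = 8 h 48 min; less 60 min break → 7 h 48 min
Fri: 7:53 AM–5:44 PM = 9 h 51 min; less 60 min break → 8 h 51 min
Sat: 7:58 AM–4:34 PM = 8 h 36 min; less 60 min break → 7 h 36 min
Sun: 11:23 AM–7:01 PM = 7 h 38 min; less 60 min break → 6 h 38 min
Total: 3 h 5 min + 8 h 51 min + 8 h 11 min + 7 h 48 min + 8 h 51 min + 7 h 36 min + 6 h 38 min = 51 h 0 min.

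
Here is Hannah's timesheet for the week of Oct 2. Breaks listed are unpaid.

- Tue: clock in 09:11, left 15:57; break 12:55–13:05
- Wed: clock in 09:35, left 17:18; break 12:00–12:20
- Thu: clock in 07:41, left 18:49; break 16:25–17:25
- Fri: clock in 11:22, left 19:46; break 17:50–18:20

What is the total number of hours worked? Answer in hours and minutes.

Tue: 09:11–15:57 = 6 h 46 min; less 10 min break → 6 h 36 min
Wed: 09:35–17:18 = 7 h 43 min; less 20 min break → 7 h 23 min
Thu: 07:41–18:49 = 11 h 8 min; less 60 min break → 10 h 8 min
Fri: 11:22–19:46 = 8 h 24 min; less 30 min break → 7 h 54 min
Total: 6 h 36 min + 7 h 23 min + 10 h 8 min + 7 h 54 min = 32 h 1 min.

32 h 1 min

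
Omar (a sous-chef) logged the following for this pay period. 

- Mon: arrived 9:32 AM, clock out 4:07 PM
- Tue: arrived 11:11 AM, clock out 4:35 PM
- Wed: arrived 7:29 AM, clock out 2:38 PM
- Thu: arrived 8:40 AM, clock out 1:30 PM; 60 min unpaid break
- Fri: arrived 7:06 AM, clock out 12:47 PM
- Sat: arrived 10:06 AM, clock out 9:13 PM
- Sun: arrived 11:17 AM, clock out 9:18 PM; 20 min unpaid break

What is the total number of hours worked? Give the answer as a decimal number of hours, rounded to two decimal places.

Mon: 9:32 AM–4:07 PM = 6 h 35 min
Tue: 11:11 AM–4:35 PM = 5 h 24 min
Wed: 7:29 AM–2:38 PM = 7 h 9 min
Thu: 8:40 AM–1:30 PM = 4 h 50 min; less 60 min break → 3 h 50 min
Fri: 7:06 AM–12:47 PM = 5 h 41 min
Sat: 10:06 AM–9:13 PM = 11 h 7 min
Sun: 11:17 AM–9:18 PM = 10 h 1 min; less 20 min break → 9 h 41 min
Total: 6 h 35 min + 5 h 24 min + 7 h 9 min + 3 h 50 min + 5 h 41 min + 11 h 7 min + 9 h 41 min = 49 h 27 min.

49.45 hours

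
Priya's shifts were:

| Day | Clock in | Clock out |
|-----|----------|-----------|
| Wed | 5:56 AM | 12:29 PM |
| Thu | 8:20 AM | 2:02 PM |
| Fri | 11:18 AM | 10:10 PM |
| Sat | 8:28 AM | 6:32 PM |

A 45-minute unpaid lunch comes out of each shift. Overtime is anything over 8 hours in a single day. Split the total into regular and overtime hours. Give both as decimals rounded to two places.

Regular 26.75 hours, overtime 3.43 hours

Wed: 5:56 AM–12:29 PM = 6 h 33 min; less 45 min break → 5 h 48 min
Thu: 8:20 AM–2:02 PM = 5 h 42 min; less 45 min break → 4 h 57 min
Fri: 11:18 AM–10:10 PM = 10 h 52 min; less 45 min break → 10 h 7 min
Sat: 8:28 AM–6:32 PM = 10 h 4 min; less 45 min break → 9 h 19 min
Wed reg 5 h 48 min / OT 0 h 0 min; Thu reg 4 h 57 min / OT 0 h 0 min; Fri reg 8 h 0 min / OT 2 h 7 min; Sat reg 8 h 0 min / OT 1 h 19 min.
Totals: regular 26 h 45 min, overtime 3 h 26 min.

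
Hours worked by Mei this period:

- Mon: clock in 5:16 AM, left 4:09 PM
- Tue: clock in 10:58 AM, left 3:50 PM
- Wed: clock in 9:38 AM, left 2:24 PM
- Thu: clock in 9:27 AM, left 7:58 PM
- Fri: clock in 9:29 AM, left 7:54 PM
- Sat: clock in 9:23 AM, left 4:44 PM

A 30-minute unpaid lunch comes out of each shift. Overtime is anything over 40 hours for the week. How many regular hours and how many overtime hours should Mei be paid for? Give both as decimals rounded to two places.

Regular 40.00 hours, overtime 5.80 hours

Mon: 5:16 AM–4:09 PM = 10 h 53 min; less 30 min break → 10 h 23 min
Tue: 10:58 AM–3:50 PM = 4 h 52 min; less 30 min break → 4 h 22 min
Wed: 9:38 AM–2:24 PM = 4 h 46 min; less 30 min break → 4 h 16 min
Thu: 9:27 AM–7:58 PM = 10 h 31 min; less 30 min break → 10 h 1 min
Fri: 9:29 AM–7:54 PM = 10 h 25 min; less 30 min break → 9 h 55 min
Sat: 9:23 AM–4:44 PM = 7 h 21 min; less 30 min break → 6 h 51 min
Total worked: 45 h 48 min = 45.80 h.
Threshold 40 h → overtime 5 h 48 min, regular 40 h 0 min.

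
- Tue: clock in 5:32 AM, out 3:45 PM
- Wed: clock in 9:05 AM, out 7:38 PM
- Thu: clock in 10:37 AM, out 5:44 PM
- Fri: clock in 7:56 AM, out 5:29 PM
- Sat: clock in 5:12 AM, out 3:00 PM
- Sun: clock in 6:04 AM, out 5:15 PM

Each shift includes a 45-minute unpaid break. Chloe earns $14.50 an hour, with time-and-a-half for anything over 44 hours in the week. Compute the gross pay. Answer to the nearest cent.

$853.69

Tue: 5:32 AM–3:45 PM = 10 h 13 min; less 45 min break → 9 h 28 min
Wed: 9:05 AM–7:38 PM = 10 h 33 min; less 45 min break → 9 h 48 min
Thu: 10:37 AM–5:44 PM = 7 h 7 min; less 45 min break → 6 h 22 min
Fri: 7:56 AM–5:29 PM = 9 h 33 min; less 45 min break → 8 h 48 min
Sat: 5:12 AM–3:00 PM = 9 h 48 min; less 45 min break → 9 h 3 min
Sun: 6:04 AM–5:15 PM = 11 h 11 min; less 45 min break → 10 h 26 min
Total worked: 53 h 55 min = 3235 min.
Regular 44 h 0 min = 2640 min at $14.50/h; overtime 9 h 55 min = 595 min at $21.75/h.
Pay = (2640 × $14.50 + 595 × $21.75) ÷ 60 = $853.69.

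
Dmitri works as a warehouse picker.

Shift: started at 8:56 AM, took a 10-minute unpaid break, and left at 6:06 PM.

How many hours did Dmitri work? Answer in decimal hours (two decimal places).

9.00 hours

Shift: 8:56 AM–6:06 PM = 9 h 10 min; less 10 min break → 9 h 0 min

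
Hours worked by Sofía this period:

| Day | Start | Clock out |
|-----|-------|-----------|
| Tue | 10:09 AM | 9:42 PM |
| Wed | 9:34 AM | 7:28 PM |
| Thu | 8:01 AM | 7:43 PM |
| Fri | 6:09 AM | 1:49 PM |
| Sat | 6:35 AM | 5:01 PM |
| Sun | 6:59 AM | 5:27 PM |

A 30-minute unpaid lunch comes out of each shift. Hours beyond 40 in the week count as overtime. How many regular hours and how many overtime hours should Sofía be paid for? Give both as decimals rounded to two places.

Tue: 10:09 AM–9:42 PM = 11 h 33 min; less 30 min break → 11 h 3 min
Wed: 9:34 AM–7:28 PM = 9 h 54 min; less 30 min break → 9 h 24 min
Thu: 8:01 AM–7:43 PM = 11 h 42 min; less 30 min break → 11 h 12 min
Fri: 6:09 AM–1:49 PM = 7 h 40 min; less 30 min break → 7 h 10 min
Sat: 6:35 AM–5:01 PM = 10 h 26 min; less 30 min break → 9 h 56 min
Sun: 6:59 AM–5:27 PM = 10 h 28 min; less 30 min break → 9 h 58 min
Total worked: 58 h 43 min = 58.72 h.
Threshold 40 h → overtime 18 h 43 min, regular 40 h 0 min.

Regular 40.00 hours, overtime 18.72 hours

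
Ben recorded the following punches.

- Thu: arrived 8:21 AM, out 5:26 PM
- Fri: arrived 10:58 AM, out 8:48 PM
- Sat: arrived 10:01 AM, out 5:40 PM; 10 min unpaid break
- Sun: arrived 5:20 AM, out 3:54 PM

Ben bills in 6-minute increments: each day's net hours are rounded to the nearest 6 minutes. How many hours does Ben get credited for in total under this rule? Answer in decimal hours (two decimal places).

Thu: 8:21 AM–5:26 PM = 9 h 5 min → rounds to 9 h 6 min
Fri: 10:58 AM–8:48 PM = 9 h 50 min → rounds to 9 h 48 min
Sat: 10:01 AM–5:40 PM = 7 h 39 min − 10 min = 7 h 29 min → rounds to 7 h 30 min
Sun: 5:20 AM–3:54 PM = 10 h 34 min → rounds to 10 h 36 min
Total credited: 37 h 0 min.

37.00 hours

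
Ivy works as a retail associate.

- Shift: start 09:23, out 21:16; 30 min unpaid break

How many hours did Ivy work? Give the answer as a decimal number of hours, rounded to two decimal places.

11.38 hours

Shift: 09:23–21:16 = 11 h 53 min; less 30 min break → 11 h 23 min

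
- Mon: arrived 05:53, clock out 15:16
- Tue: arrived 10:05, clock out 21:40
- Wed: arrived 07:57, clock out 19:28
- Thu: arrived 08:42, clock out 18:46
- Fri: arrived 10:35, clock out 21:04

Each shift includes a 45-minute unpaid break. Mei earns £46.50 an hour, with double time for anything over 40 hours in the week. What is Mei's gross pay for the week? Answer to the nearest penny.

Mon: 05:53–15:16 = 9 h 23 min; less 45 min break → 8 h 38 min
Tue: 10:05–21:40 = 11 h 35 min; less 45 min break → 10 h 50 min
Wed: 07:57–19:28 = 11 h 31 min; less 45 min break → 10 h 46 min
Thu: 08:42–18:46 = 10 h 4 min; less 45 min break → 9 h 19 min
Fri: 10:35–21:04 = 10 h 29 min; less 45 min break → 9 h 44 min
Total worked: 49 h 17 min = 2957 min.
Regular 40 h 0 min = 2400 min at £46.50/h; overtime 9 h 17 min = 557 min at £93.00/h.
Pay = (2400 × £46.50 + 557 × £93.00) ÷ 60 = £2723.35.

£2723.35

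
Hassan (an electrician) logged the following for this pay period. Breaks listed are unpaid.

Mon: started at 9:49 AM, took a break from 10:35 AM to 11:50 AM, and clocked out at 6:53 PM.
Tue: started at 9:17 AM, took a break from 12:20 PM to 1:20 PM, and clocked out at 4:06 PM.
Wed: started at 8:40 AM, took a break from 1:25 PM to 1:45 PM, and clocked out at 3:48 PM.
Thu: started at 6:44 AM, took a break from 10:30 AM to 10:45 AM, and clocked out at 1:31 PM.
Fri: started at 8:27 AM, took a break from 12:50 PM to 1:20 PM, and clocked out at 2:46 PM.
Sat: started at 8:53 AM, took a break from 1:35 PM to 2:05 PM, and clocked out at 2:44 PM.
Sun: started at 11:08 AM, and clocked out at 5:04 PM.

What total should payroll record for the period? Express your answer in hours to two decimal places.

44.07 hours

Mon: 9:49 AM–6:53 PM = 9 h 4 min; less 75 min break → 7 h 49 min
Tue: 9:17 AM–4:06 PM = 6 h 49 min; less 60 min break → 5 h 49 min
Wed: 8:40 AM–3:48 PM = 7 h 8 min; less 20 min break → 6 h 48 min
Thu: 6:44 AM–1:31 PM = 6 h 47 min; less 15 min break → 6 h 32 min
Fri: 8:27 AM–2:46 PM = 6 h 19 min; less 30 min break → 5 h 49 min
Sat: 8:53 AM–2:44 PM = 5 h 51 min; less 30 min break → 5 h 21 min
Sun: 11:08 AM–5:04 PM = 5 h 56 min
Total: 7 h 49 min + 5 h 49 min + 6 h 48 min + 6 h 32 min + 5 h 49 min + 5 h 21 min + 5 h 56 min = 44 h 4 min.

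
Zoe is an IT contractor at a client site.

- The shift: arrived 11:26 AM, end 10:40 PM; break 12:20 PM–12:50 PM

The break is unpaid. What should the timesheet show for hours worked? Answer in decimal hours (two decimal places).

10.73 hours

The shift: 11:26 AM–10:40 PM = 11 h 14 min; less 30 min break → 10 h 44 min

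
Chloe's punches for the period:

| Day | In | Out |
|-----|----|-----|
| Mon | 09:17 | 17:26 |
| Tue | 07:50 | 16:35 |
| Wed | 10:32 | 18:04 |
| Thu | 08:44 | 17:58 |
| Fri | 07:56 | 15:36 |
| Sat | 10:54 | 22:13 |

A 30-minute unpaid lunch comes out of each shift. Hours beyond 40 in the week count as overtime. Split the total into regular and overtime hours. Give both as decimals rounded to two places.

Regular 40.00 hours, overtime 9.65 hours

Mon: 09:17–17:26 = 8 h 9 min; less 30 min break → 7 h 39 min
Tue: 07:50–16:35 = 8 h 45 min; less 30 min break → 8 h 15 min
Wed: 10:32–18:04 = 7 h 32 min; less 30 min break → 7 h 2 min
Thu: 08:44–17:58 = 9 h 14 min; less 30 min break → 8 h 44 min
Fri: 07:56–15:36 = 7 h 40 min; less 30 min break → 7 h 10 min
Sat: 10:54–22:13 = 11 h 19 min; less 30 min break → 10 h 49 min
Total worked: 49 h 39 min = 49.65 h.
Threshold 40 h → overtime 9 h 39 min, regular 40 h 0 min.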